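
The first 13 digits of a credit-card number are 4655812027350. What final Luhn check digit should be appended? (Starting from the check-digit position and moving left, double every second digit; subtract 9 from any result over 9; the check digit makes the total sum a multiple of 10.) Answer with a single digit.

6

Partial digits right→left: 0 5 3 7 2 0 2 1 8 5 5 6 4
Double every second digit counting from the check-digit position (so the 1st, 3rd, 5th, ... of the partial from the right).
  doubled (with −9 where >9): 0 6 4 4 7 1 8 → sum 30
  kept as-is: 5 7 0 1 5 6 → sum 24
Total = 30 + 24 = 54.
Check digit = (10 − (54 mod 10)) mod 10 = 6.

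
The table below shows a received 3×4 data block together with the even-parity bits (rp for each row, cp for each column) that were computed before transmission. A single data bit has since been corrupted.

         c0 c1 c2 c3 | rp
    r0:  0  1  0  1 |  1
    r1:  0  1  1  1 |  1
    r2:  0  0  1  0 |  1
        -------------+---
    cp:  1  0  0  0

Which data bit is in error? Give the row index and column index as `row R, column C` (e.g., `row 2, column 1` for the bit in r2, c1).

Recompute each row's even parity and compare to rp:
  r0: data parity 0, sent rp 1 → mismatch
  r1: data parity 1, sent rp 1 → ok
  r2: data parity 1, sent rp 1 → ok
Recompute each column's even parity and compare to cp:
  c0: data parity 0, sent cp 1 → mismatch
  c1: data parity 0, sent cp 0 → ok
  c2: data parity 0, sent cp 0 → ok
  c3: data parity 0, sent cp 0 → ok
Exactly one row (r0) and one column (c0) fail → the flipped bit is at their intersection.

row 0, column 0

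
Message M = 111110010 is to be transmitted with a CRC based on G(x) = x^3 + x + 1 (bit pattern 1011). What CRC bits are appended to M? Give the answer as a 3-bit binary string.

100

Append 3 zeros: 111110010000. Divide by 1011 (XOR where the leading bit is 1):
  pos 0: 1111 XOR 1011 = 0100
  pos 1: 1001 XOR 1011 = 0010
  pos 3: 1000 XOR 1011 = 0011
  pos 5: 1110 XOR 1011 = 0101
  pos 6: 1010 XOR 1011 = 0001
Remainder (last 3 bits) = 100. This is the CRC / FCS.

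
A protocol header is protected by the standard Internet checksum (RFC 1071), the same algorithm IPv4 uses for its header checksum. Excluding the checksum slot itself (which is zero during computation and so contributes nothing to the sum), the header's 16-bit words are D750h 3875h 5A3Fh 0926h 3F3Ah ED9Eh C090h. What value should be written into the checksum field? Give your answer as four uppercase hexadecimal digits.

9F6A

One's-complement addition (fold any carry out of bit 15 back into bit 0):
  0xD750 + 0x3875 = 0x10FC5 → wrap carry → 0x0FC6
  0x0FC6 + 0x5A3F = 0x06A05
  0x6A05 + 0x0926 = 0x0732B
  0x732B + 0x3F3A = 0x0B265
  0xB265 + 0xED9E = 0x1A003 → wrap carry → 0xA004
  0xA004 + 0xC090 = 0x16094 → wrap carry → 0x6095
One's-complement sum = 0x6095.
Checksum = ~0x6095 & 0xFFFF = 0x9F6A.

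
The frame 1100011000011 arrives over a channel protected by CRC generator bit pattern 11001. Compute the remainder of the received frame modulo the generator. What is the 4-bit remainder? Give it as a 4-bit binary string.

0101

Modulo-2 division of 1100011000011 by 11001:
  pos 0: 11000 XOR 11001 = 00001
  pos 4: 11100 XOR 11001 = 00101
  pos 6: 10100 XOR 11001 = 01101
  pos 7: 11011 XOR 11001 = 00010
Remainder = 0101 (nonzero — an error is detected).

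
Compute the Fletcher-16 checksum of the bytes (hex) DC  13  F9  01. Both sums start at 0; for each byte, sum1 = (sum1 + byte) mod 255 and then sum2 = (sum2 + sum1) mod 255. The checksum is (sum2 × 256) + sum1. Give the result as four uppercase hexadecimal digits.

Running sums (mod 255):
  after byte 0 (DC): sum1=220, sum2=220
  after byte 1 (13): sum1=239, sum2=204
  after byte 2 (F9): sum1=233, sum2=182
  after byte 3 (01): sum1=234, sum2=161
Checksum = sum2·256 + sum1 = 161·256 + 234 = 41450 = 0xA1EA.

A1EA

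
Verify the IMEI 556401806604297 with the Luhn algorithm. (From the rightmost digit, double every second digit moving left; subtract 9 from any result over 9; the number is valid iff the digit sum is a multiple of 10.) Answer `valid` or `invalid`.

invalid

From the right, keep odd positions and double even positions (subtract 9 from any doubled value over 9):
  doubled (positions 2,4,...): 9 8 3 0 2 8 1 → sum 31
  kept (positions 1,3,...): 7 2 0 6 8 0 6 5 → sum 34
Total = 65.
65 mod 10 = 5, so the number is invalid.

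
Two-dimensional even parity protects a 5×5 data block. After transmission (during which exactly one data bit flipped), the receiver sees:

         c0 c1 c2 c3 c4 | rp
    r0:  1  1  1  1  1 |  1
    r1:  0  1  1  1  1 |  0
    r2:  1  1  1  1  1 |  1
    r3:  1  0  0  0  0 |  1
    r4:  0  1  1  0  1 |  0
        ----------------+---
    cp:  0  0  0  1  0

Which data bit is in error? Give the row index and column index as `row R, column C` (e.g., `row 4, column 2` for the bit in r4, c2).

Recompute each row's even parity and compare to rp:
  r0: data parity 1, sent rp 1 → ok
  r1: data parity 0, sent rp 0 → ok
  r2: data parity 1, sent rp 1 → ok
  r3: data parity 1, sent rp 1 → ok
  r4: data parity 1, sent rp 0 → mismatch
Recompute each column's even parity and compare to cp:
  c0: data parity 1, sent cp 0 → mismatch
  c1: data parity 0, sent cp 0 → ok
  c2: data parity 0, sent cp 0 → ok
  c3: data parity 1, sent cp 1 → ok
  c4: data parity 0, sent cp 0 → ok
Exactly one row (r4) and one column (c0) fail → the flipped bit is at their intersection.

row 4, column 0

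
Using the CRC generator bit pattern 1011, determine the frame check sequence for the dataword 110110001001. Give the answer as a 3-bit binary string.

Append 3 zeros: 110110001001000. Divide by 1011 (XOR where the leading bit is 1):
  pos 0: 1101 XOR 1011 = 0110
  pos 1: 1101 XOR 1011 = 0110
  pos 2: 1100 XOR 1011 = 0111
  pos 3: 1110 XOR 1011 = 0101
  pos 4: 1010 XOR 1011 = 0001
  pos 7: 1100 XOR 1011 = 0111
  pos 8: 1111 XOR 1011 = 0100
  pos 9: 1000 XOR 1011 = 0011
  pos 11: 1100 XOR 1011 = 0111
Remainder (last 3 bits) = 111. This is the CRC / FCS.

111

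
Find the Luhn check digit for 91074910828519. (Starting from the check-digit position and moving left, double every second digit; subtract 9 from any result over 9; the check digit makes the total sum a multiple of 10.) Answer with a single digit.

9

Partial digits right→left: 9 1 5 8 2 8 0 1 9 4 7 0 1 9
Double every second digit counting from the check-digit position (so the 1st, 3rd, 5th, ... of the partial from the right).
  doubled (with −9 where >9): 9 1 4 0 9 5 2 → sum 30
  kept as-is: 1 8 8 1 4 0 9 → sum 31
Total = 30 + 31 = 61.
Check digit = (10 − (61 mod 10)) mod 10 = 9.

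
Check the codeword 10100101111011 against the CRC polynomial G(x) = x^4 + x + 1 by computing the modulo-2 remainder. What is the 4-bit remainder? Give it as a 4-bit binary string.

0100

Modulo-2 division of 10100101111011 by 10011:
  pos 0: 10100 XOR 10011 = 00111
  pos 2: 11110 XOR 10011 = 01101
  pos 3: 11011 XOR 10011 = 01000
  pos 4: 10001 XOR 10011 = 00010
  pos 7: 10110 XOR 10011 = 00101
  pos 9: 10111 XOR 10011 = 00100
Remainder = 0100 (nonzero — an error is detected).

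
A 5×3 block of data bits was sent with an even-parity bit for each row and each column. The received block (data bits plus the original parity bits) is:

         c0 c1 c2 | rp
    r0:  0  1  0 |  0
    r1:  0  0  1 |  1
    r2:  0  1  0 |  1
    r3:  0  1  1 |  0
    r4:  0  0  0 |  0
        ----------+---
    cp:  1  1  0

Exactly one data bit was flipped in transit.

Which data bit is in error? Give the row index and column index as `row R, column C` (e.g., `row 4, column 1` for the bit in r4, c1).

Recompute each row's even parity and compare to rp:
  r0: data parity 1, sent rp 0 → mismatch
  r1: data parity 1, sent rp 1 → ok
  r2: data parity 1, sent rp 1 → ok
  r3: data parity 0, sent rp 0 → ok
  r4: data parity 0, sent rp 0 → ok
Recompute each column's even parity and compare to cp:
  c0: data parity 0, sent cp 1 → mismatch
  c1: data parity 1, sent cp 1 → ok
  c2: data parity 0, sent cp 0 → ok
Exactly one row (r0) and one column (c0) fail → the flipped bit is at their intersection.

row 0, column 0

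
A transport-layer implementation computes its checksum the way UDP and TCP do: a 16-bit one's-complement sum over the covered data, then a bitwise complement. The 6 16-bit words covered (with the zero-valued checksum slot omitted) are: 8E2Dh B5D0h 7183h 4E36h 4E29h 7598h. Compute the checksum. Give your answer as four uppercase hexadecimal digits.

3886

One's-complement addition (fold any carry out of bit 15 back into bit 0):
  0x8E2D + 0xB5D0 = 0x143FD → wrap carry → 0x43FE
  0x43FE + 0x7183 = 0x0B581
  0xB581 + 0x4E36 = 0x103B7 → wrap carry → 0x03B8
  0x03B8 + 0x4E29 = 0x051E1
  0x51E1 + 0x7598 = 0x0C779
One's-complement sum = 0xC779.
Checksum = ~0xC779 & 0xFFFF = 0x3886.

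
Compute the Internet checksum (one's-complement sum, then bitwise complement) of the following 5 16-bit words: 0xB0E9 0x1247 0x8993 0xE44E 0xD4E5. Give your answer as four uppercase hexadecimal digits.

One's-complement addition (fold any carry out of bit 15 back into bit 0):
  0xB0E9 + 0x1247 = 0x0C330
  0xC330 + 0x8993 = 0x14CC3 → wrap carry → 0x4CC4
  0x4CC4 + 0xE44E = 0x13112 → wrap carry → 0x3113
  0x3113 + 0xD4E5 = 0x105F8 → wrap carry → 0x05F9
One's-complement sum = 0x05F9.
Checksum = ~0x05F9 & 0xFFFF = 0xFA06.

FA06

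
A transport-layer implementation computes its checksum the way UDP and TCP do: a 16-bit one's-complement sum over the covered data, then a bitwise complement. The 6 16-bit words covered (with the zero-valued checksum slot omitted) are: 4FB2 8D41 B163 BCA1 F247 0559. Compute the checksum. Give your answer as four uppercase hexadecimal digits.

BD65

One's-complement addition (fold any carry out of bit 15 back into bit 0):
  0x4FB2 + 0x8D41 = 0x0DCF3
  0xDCF3 + 0xB163 = 0x18E56 → wrap carry → 0x8E57
  0x8E57 + 0xBCA1 = 0x14AF8 → wrap carry → 0x4AF9
  0x4AF9 + 0xF247 = 0x13D40 → wrap carry → 0x3D41
  0x3D41 + 0x0559 = 0x0429A
One's-complement sum = 0x429A.
Checksum = ~0x429A & 0xFFFF = 0xBD65.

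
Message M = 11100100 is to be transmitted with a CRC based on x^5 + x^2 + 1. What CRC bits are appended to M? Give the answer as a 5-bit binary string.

01100

Append 5 zeros: 1110010000000. Divide by 100101 (XOR where the leading bit is 1):
  pos 0: 111001 XOR 100101 = 011100
  pos 1: 111000 XOR 100101 = 011101
  pos 2: 111010 XOR 100101 = 011111
  pos 3: 111110 XOR 100101 = 011011
  pos 4: 110110 XOR 100101 = 010011
  pos 5: 100110 XOR 100101 = 000011
Remainder (last 5 bits) = 01100. This is the CRC / FCS.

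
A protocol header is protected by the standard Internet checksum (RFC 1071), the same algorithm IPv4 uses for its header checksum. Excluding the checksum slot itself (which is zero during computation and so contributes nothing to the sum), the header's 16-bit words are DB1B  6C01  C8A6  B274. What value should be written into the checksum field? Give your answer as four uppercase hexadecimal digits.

One's-complement addition (fold any carry out of bit 15 back into bit 0):
  0xDB1B + 0x6C01 = 0x1471C → wrap carry → 0x471D
  0x471D + 0xC8A6 = 0x10FC3 → wrap carry → 0x0FC4
  0x0FC4 + 0xB274 = 0x0C238
One's-complement sum = 0xC238.
Checksum = ~0xC238 & 0xFFFF = 0x3DC7.

3DC7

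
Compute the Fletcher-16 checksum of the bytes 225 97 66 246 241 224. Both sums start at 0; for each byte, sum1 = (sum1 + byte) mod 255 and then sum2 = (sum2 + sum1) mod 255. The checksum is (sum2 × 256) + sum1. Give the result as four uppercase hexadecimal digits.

Running sums (mod 255):
  after byte 0 (225): sum1=225, sum2=225
  after byte 1 (97): sum1=67, sum2=37
  after byte 2 (66): sum1=133, sum2=170
  after byte 3 (246): sum1=124, sum2=39
  after byte 4 (241): sum1=110, sum2=149
  after byte 5 (224): sum1=79, sum2=228
Checksum = sum2·256 + sum1 = 228·256 + 79 = 58447 = 0xE44F.

E44F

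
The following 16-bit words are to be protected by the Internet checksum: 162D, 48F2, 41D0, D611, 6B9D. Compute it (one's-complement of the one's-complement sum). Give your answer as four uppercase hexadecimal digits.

One's-complement addition (fold any carry out of bit 15 back into bit 0):
  0x162D + 0x48F2 = 0x05F1F
  0x5F1F + 0x41D0 = 0x0A0EF
  0xA0EF + 0xD611 = 0x17700 → wrap carry → 0x7701
  0x7701 + 0x6B9D = 0x0E29E
One's-complement sum = 0xE29E.
Checksum = ~0xE29E & 0xFFFF = 0x1D61.

1D61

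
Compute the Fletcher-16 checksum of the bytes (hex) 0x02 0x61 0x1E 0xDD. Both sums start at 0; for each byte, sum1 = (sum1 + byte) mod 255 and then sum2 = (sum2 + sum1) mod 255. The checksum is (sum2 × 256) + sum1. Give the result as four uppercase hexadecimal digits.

465F

Running sums (mod 255):
  after byte 0 (0x02): sum1=2, sum2=2
  after byte 1 (0x61): sum1=99, sum2=101
  after byte 2 (0x1E): sum1=129, sum2=230
  after byte 3 (0xDD): sum1=95, sum2=70
Checksum = sum2·256 + sum1 = 70·256 + 95 = 18015 = 0x465F.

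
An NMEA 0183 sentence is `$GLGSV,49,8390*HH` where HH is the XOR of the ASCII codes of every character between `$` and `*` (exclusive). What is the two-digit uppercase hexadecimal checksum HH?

46

XOR the ASCII codes of the payload characters:
  'G' = 0x47 → acc = 0x47
  'L' = 0x4C → acc = 0x0B
  'G' = 0x47 → acc = 0x4C
  'S' = 0x53 → acc = 0x1F
  'V' = 0x56 → acc = 0x49
  ',' = 0x2C → acc = 0x65
  '4' = 0x34 → acc = 0x51
  '9' = 0x39 → acc = 0x68
  ',' = 0x2C → acc = 0x44
  '8' = 0x38 → acc = 0x7C
  '3' = 0x33 → acc = 0x4F
  '9' = 0x39 → acc = 0x76
  '0' = 0x30 → acc = 0x46
Checksum = 0x46.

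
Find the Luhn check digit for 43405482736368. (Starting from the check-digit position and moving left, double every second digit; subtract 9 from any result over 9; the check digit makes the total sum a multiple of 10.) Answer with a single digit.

Partial digits right→left: 8 6 3 6 3 7 2 8 4 5 0 4 3 4
Double every second digit counting from the check-digit position (so the 1st, 3rd, 5th, ... of the partial from the right).
  doubled (with −9 where >9): 7 6 6 4 8 0 6 → sum 37
  kept as-is: 6 6 7 8 5 4 4 → sum 40
Total = 37 + 40 = 77.
Check digit = (10 − (77 mod 10)) mod 10 = 3.

3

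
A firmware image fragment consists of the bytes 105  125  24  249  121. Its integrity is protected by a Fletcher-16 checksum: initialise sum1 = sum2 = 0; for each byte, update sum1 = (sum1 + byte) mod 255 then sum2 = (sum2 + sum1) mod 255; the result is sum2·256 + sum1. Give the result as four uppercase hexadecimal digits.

Running sums (mod 255):
  after byte 0 (105): sum1=105, sum2=105
  after byte 1 (125): sum1=230, sum2=80
  after byte 2 (24): sum1=254, sum2=79
  after byte 3 (249): sum1=248, sum2=72
  after byte 4 (121): sum1=114, sum2=186
Checksum = sum2·256 + sum1 = 186·256 + 114 = 47730 = 0xBA72.

BA72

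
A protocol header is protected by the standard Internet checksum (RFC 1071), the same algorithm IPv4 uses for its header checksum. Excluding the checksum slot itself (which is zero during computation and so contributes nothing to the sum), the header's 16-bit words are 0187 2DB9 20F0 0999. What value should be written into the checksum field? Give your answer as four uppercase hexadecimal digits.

A636

One's-complement addition (fold any carry out of bit 15 back into bit 0):
  0x0187 + 0x2DB9 = 0x02F40
  0x2F40 + 0x20F0 = 0x05030
  0x5030 + 0x0999 = 0x059C9
One's-complement sum = 0x59C9.
Checksum = ~0x59C9 & 0xFFFF = 0xA636.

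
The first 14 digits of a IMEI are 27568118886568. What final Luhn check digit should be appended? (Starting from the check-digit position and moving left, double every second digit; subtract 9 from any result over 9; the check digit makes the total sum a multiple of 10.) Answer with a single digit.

Partial digits right→left: 8 6 5 6 8 8 8 1 1 8 6 5 7 2
Double every second digit counting from the check-digit position (so the 1st, 3rd, 5th, ... of the partial from the right).
  doubled (with −9 where >9): 7 1 7 7 2 3 5 → sum 32
  kept as-is: 6 6 8 1 8 5 2 → sum 36
Total = 32 + 36 = 68.
Check digit = (10 − (68 mod 10)) mod 10 = 2.

2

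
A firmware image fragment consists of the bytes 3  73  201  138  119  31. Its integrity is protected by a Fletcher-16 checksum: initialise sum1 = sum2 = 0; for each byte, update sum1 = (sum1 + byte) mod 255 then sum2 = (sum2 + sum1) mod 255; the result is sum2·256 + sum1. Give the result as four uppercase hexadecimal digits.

5537

Running sums (mod 255):
  after byte 0 (3): sum1=3, sum2=3
  after byte 1 (73): sum1=76, sum2=79
  after byte 2 (201): sum1=22, sum2=101
  after byte 3 (138): sum1=160, sum2=6
  after byte 4 (119): sum1=24, sum2=30
  after byte 5 (31): sum1=55, sum2=85
Checksum = sum2·256 + sum1 = 85·256 + 55 = 21815 = 0x5537.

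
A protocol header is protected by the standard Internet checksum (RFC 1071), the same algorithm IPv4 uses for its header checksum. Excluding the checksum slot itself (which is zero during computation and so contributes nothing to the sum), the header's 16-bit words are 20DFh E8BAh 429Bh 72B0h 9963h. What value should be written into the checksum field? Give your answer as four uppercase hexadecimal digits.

A7B6

One's-complement addition (fold any carry out of bit 15 back into bit 0):
  0x20DF + 0xE8BA = 0x10999 → wrap carry → 0x099A
  0x099A + 0x429B = 0x04C35
  0x4C35 + 0x72B0 = 0x0BEE5
  0xBEE5 + 0x9963 = 0x15848 → wrap carry → 0x5849
One's-complement sum = 0x5849.
Checksum = ~0x5849 & 0xFFFF = 0xA7B6.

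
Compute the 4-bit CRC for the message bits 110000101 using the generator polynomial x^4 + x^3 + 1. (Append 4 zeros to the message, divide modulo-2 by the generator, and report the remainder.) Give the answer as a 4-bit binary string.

Append 4 zeros: 1100001010000. Divide by 11001 (XOR where the leading bit is 1):
  pos 0: 11000 XOR 11001 = 00001
  pos 4: 10101 XOR 11001 = 01100
  pos 5: 11000 XOR 11001 = 00001
Remainder (last 4 bits) = 1000. This is the CRC / FCS.

1000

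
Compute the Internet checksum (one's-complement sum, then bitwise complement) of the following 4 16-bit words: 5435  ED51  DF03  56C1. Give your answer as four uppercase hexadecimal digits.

One's-complement addition (fold any carry out of bit 15 back into bit 0):
  0x5435 + 0xED51 = 0x14186 → wrap carry → 0x4187
  0x4187 + 0xDF03 = 0x1208A → wrap carry → 0x208B
  0x208B + 0x56C1 = 0x0774C
One's-complement sum = 0x774C.
Checksum = ~0x774C & 0xFFFF = 0x88B3.

88B3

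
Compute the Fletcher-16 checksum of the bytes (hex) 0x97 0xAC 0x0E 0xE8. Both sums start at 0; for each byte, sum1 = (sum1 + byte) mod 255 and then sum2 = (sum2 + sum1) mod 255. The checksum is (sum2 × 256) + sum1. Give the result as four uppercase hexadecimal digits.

Running sums (mod 255):
  after byte 0 (0x97): sum1=151, sum2=151
  after byte 1 (0xAC): sum1=68, sum2=219
  after byte 2 (0x0E): sum1=82, sum2=46
  after byte 3 (0xE8): sum1=59, sum2=105
Checksum = sum2·256 + sum1 = 105·256 + 59 = 26939 = 0x693B.

693B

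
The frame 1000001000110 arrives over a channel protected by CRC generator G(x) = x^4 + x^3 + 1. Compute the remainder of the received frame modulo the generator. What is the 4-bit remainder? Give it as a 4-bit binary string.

1010

Modulo-2 division of 1000001000110 by 11001:
  pos 0: 10000 XOR 11001 = 01001
  pos 1: 10010 XOR 11001 = 01011
  pos 2: 10111 XOR 11001 = 01110
  pos 3: 11100 XOR 11001 = 00101
  pos 5: 10100 XOR 11001 = 01101
  pos 6: 11011 XOR 11001 = 00010
Remainder = 1010 (nonzero — an error is detected).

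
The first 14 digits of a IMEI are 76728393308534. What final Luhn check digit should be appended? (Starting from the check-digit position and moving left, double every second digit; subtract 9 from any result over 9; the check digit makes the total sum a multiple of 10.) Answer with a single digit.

Partial digits right→left: 4 3 5 8 0 3 3 9 3 8 2 7 6 7
Double every second digit counting from the check-digit position (so the 1st, 3rd, 5th, ... of the partial from the right).
  doubled (with −9 where >9): 8 1 0 6 6 4 3 → sum 28
  kept as-is: 3 8 3 9 8 7 7 → sum 45
Total = 28 + 45 = 73.
Check digit = (10 − (73 mod 10)) mod 10 = 7.

7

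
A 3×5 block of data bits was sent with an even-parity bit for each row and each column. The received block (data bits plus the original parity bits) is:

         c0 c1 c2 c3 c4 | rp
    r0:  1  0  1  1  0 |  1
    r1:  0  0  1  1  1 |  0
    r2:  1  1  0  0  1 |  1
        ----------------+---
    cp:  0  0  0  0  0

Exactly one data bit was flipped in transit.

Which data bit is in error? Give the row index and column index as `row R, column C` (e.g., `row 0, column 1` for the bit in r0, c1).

row 1, column 1

Recompute each row's even parity and compare to rp:
  r0: data parity 1, sent rp 1 → ok
  r1: data parity 1, sent rp 0 → mismatch
  r2: data parity 1, sent rp 1 → ok
Recompute each column's even parity and compare to cp:
  c0: data parity 0, sent cp 0 → ok
  c1: data parity 1, sent cp 0 → mismatch
  c2: data parity 0, sent cp 0 → ok
  c3: data parity 0, sent cp 0 → ok
  c4: data parity 0, sent cp 0 → ok
Exactly one row (r1) and one column (c1) fail → the flipped bit is at their intersection.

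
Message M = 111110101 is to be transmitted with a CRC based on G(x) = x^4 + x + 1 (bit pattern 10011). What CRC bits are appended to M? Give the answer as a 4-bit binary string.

Append 4 zeros: 1111101010000. Divide by 10011 (XOR where the leading bit is 1):
  pos 0: 11111 XOR 10011 = 01100
  pos 1: 11000 XOR 10011 = 01011
  pos 2: 10111 XOR 10011 = 00100
  pos 4: 10001 XOR 10011 = 00010
  pos 7: 10000 XOR 10011 = 00011
Remainder (last 4 bits) = 0110. This is the CRC / FCS.

0110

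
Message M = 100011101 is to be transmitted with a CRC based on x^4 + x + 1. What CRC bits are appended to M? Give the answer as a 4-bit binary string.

1110

Append 4 zeros: 1000111010000. Divide by 10011 (XOR where the leading bit is 1):
  pos 0: 10001 XOR 10011 = 00010
  pos 3: 10110 XOR 10011 = 00101
  pos 5: 10110 XOR 10011 = 00101
  pos 7: 10100 XOR 10011 = 00111
Remainder (last 4 bits) = 1110. This is the CRC / FCS.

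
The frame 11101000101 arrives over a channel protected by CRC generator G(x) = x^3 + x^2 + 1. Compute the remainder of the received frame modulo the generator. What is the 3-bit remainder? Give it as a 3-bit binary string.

000

Modulo-2 division of 11101000101 by 1101:
  pos 0: 1110 XOR 1101 = 0011
  pos 2: 1110 XOR 1101 = 0011
  pos 4: 1100 XOR 1101 = 0001
  pos 7: 1101 XOR 1101 = 0000
Remainder = 000 (zero — the frame passes the CRC check).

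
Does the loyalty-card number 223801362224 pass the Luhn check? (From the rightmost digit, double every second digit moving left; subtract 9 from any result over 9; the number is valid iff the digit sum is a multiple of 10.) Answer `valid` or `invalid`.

From the right, keep odd positions and double even positions (subtract 9 from any doubled value over 9):
  doubled (positions 2,4,...): 4 4 6 0 6 4 → sum 24
  kept (positions 1,3,...): 4 2 6 1 8 2 → sum 23
Total = 47.
47 mod 10 = 7, so the number is invalid.

invalid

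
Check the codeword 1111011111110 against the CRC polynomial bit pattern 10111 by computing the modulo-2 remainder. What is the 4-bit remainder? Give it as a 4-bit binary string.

1000

Modulo-2 division of 1111011111110 by 10111:
  pos 0: 11110 XOR 10111 = 01001
  pos 1: 10011 XOR 10111 = 00100
  pos 3: 10011 XOR 10111 = 00100
  pos 5: 10011 XOR 10111 = 00100
  pos 7: 10011 XOR 10111 = 00100
Remainder = 1000 (nonzero — an error is detected).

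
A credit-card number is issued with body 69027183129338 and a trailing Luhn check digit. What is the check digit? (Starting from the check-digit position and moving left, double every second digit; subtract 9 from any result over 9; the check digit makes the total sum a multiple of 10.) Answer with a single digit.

Partial digits right→left: 8 3 3 9 2 1 3 8 1 7 2 0 9 6
Double every second digit counting from the check-digit position (so the 1st, 3rd, 5th, ... of the partial from the right).
  doubled (with −9 where >9): 7 6 4 6 2 4 9 → sum 38
  kept as-is: 3 9 1 8 7 0 6 → sum 34
Total = 38 + 34 = 72.
Check digit = (10 − (72 mod 10)) mod 10 = 8.

8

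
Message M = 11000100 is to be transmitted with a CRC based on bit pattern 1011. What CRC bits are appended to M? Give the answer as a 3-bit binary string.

Append 3 zeros: 11000100000. Divide by 1011 (XOR where the leading bit is 1):
  pos 0: 1100 XOR 1011 = 0111
  pos 1: 1110 XOR 1011 = 0101
  pos 2: 1011 XOR 1011 = 0000
Remainder (last 3 bits) = 000. This is the CRC / FCS.

000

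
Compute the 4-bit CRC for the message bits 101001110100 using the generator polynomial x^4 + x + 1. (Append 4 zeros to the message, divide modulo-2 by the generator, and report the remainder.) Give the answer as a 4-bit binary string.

Append 4 zeros: 1010011101000000. Divide by 10011 (XOR where the leading bit is 1):
  pos 0: 10100 XOR 10011 = 00111
  pos 2: 11111 XOR 10011 = 01100
  pos 3: 11001 XOR 10011 = 01010
  pos 4: 10100 XOR 10011 = 00111
  pos 6: 11110 XOR 10011 = 01101
  pos 7: 11010 XOR 10011 = 01001
  pos 8: 10010 XOR 10011 = 00001
Remainder (last 4 bits) = 1000. This is the CRC / FCS.

1000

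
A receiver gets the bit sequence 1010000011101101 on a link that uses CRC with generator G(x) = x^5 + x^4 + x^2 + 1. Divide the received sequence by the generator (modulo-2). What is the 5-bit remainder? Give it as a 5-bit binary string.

00000

Modulo-2 division of 1010000011101101 by 110101:
  pos 0: 101000 XOR 110101 = 011101
  pos 1: 111010 XOR 110101 = 001111
  pos 3: 111101 XOR 110101 = 001000
  pos 5: 100011 XOR 110101 = 010110
  pos 6: 101100 XOR 110101 = 011001
  pos 7: 110011 XOR 110101 = 000110
  pos 10: 110101 XOR 110101 = 000000
Remainder = 00000 (zero — the frame passes the CRC check).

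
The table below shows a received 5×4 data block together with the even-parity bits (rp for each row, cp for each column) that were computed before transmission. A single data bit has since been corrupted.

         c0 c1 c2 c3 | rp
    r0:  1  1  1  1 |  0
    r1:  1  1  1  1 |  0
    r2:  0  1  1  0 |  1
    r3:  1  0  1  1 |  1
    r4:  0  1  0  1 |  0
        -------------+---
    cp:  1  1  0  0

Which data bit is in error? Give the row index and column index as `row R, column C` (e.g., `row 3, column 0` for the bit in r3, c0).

Recompute each row's even parity and compare to rp:
  r0: data parity 0, sent rp 0 → ok
  r1: data parity 0, sent rp 0 → ok
  r2: data parity 0, sent rp 1 → mismatch
  r3: data parity 1, sent rp 1 → ok
  r4: data parity 0, sent rp 0 → ok
Recompute each column's even parity and compare to cp:
  c0: data parity 1, sent cp 1 → ok
  c1: data parity 0, sent cp 1 → mismatch
  c2: data parity 0, sent cp 0 → ok
  c3: data parity 0, sent cp 0 → ok
Exactly one row (r2) and one column (c1) fail → the flipped bit is at their intersection.

row 2, column 1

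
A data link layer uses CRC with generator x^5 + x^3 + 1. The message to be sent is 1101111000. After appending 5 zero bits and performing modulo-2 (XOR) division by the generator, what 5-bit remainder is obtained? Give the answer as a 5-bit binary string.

01101

Append 5 zeros: 110111100000000. Divide by 101001 (XOR where the leading bit is 1):
  pos 0: 110111 XOR 101001 = 011110
  pos 1: 111101 XOR 101001 = 010100
  pos 2: 101000 XOR 101001 = 000001
  pos 7: 100000 XOR 101001 = 001001
  pos 9: 100100 XOR 101001 = 001101
Remainder (last 5 bits) = 01101. This is the CRC / FCS.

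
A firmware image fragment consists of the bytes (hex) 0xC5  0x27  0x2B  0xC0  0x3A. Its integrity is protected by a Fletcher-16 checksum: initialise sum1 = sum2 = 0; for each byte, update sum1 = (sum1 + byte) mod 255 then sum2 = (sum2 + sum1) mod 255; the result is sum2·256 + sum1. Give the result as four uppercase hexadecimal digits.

Running sums (mod 255):
  after byte 0 (0xC5): sum1=197, sum2=197
  after byte 1 (0x27): sum1=236, sum2=178
  after byte 2 (0x2B): sum1=24, sum2=202
  after byte 3 (0xC0): sum1=216, sum2=163
  after byte 4 (0x3A): sum1=19, sum2=182
Checksum = sum2·256 + sum1 = 182·256 + 19 = 46611 = 0xB613.

B613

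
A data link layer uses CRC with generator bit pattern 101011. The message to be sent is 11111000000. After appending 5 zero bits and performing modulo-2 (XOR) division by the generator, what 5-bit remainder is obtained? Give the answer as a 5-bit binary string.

Append 5 zeros: 1111100000000000. Divide by 101011 (XOR where the leading bit is 1):
  pos 0: 111110 XOR 101011 = 010101
  pos 1: 101010 XOR 101011 = 000001
  pos 6: 100000 XOR 101011 = 001011
  pos 8: 101100 XOR 101011 = 000111
Remainder (last 5 bits) = 11100. This is the CRC / FCS.

11100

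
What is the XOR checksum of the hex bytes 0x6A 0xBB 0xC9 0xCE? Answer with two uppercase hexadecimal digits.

XOR the bytes together:
  start with 0x6A
  0x6A ⊕ 0xBB = 0xD1
  0xD1 ⊕ 0xC9 = 0x18
  0x18 ⊕ 0xCE = 0xD6

D6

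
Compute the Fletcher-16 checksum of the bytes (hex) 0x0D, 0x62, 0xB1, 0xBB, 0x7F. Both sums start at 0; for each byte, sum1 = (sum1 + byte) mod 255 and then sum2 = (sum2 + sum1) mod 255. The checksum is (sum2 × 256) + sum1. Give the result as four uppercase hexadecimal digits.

D65C

Running sums (mod 255):
  after byte 0 (0x0D): sum1=13, sum2=13
  after byte 1 (0x62): sum1=111, sum2=124
  after byte 2 (0xB1): sum1=33, sum2=157
  after byte 3 (0xBB): sum1=220, sum2=122
  after byte 4 (0x7F): sum1=92, sum2=214
Checksum = sum2·256 + sum1 = 214·256 + 92 = 54876 = 0xD65C.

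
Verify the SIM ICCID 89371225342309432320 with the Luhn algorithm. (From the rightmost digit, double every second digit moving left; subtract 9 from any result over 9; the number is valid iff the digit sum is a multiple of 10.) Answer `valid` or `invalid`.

valid

From the right, keep odd positions and double even positions (subtract 9 from any doubled value over 9):
  doubled (positions 2,4,...): 4 4 8 0 4 6 4 2 6 7 → sum 45
  kept (positions 1,3,...): 0 3 3 9 3 4 5 2 7 9 → sum 45
Total = 90.
90 mod 10 = 0, so the number is valid.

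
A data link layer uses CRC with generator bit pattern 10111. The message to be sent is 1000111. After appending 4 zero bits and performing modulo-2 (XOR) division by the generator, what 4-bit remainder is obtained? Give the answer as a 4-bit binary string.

1010

Append 4 zeros: 10001110000. Divide by 10111 (XOR where the leading bit is 1):
  pos 0: 10001 XOR 10111 = 00110
  pos 2: 11011 XOR 10111 = 01100
  pos 3: 11000 XOR 10111 = 01111
  pos 4: 11110 XOR 10111 = 01001
  pos 5: 10010 XOR 10111 = 00101
Remainder (last 4 bits) = 1010. This is the CRC / FCS.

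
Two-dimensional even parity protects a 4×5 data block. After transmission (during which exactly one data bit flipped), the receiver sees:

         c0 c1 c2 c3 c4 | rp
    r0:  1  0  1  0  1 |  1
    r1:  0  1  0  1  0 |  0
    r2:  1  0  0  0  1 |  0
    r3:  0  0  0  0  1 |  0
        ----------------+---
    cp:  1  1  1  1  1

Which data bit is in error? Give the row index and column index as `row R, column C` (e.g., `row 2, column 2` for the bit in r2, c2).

row 3, column 0

Recompute each row's even parity and compare to rp:
  r0: data parity 1, sent rp 1 → ok
  r1: data parity 0, sent rp 0 → ok
  r2: data parity 0, sent rp 0 → ok
  r3: data parity 1, sent rp 0 → mismatch
Recompute each column's even parity and compare to cp:
  c0: data parity 0, sent cp 1 → mismatch
  c1: data parity 1, sent cp 1 → ok
  c2: data parity 1, sent cp 1 → ok
  c3: data parity 1, sent cp 1 → ok
  c4: data parity 1, sent cp 1 → ok
Exactly one row (r3) and one column (c0) fail → the flipped bit is at their intersection.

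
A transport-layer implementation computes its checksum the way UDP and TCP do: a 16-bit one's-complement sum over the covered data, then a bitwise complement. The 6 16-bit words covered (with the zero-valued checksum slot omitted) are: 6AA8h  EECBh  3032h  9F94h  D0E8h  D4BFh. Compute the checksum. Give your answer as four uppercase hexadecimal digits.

One's-complement addition (fold any carry out of bit 15 back into bit 0):
  0x6AA8 + 0xEECB = 0x15973 → wrap carry → 0x5974
  0x5974 + 0x3032 = 0x089A6
  0x89A6 + 0x9F94 = 0x1293A → wrap carry → 0x293B
  0x293B + 0xD0E8 = 0x0FA23
  0xFA23 + 0xD4BF = 0x1CEE2 → wrap carry → 0xCEE3
One's-complement sum = 0xCEE3.
Checksum = ~0xCEE3 & 0xFFFF = 0x311C.

311C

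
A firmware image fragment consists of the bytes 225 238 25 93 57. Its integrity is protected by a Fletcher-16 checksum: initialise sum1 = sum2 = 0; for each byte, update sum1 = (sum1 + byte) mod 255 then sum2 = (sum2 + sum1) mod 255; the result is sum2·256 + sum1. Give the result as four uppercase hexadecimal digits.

Running sums (mod 255):
  after byte 0 (225): sum1=225, sum2=225
  after byte 1 (238): sum1=208, sum2=178
  after byte 2 (25): sum1=233, sum2=156
  after byte 3 (93): sum1=71, sum2=227
  after byte 4 (57): sum1=128, sum2=100
Checksum = sum2·256 + sum1 = 100·256 + 128 = 25728 = 0x6480.

6480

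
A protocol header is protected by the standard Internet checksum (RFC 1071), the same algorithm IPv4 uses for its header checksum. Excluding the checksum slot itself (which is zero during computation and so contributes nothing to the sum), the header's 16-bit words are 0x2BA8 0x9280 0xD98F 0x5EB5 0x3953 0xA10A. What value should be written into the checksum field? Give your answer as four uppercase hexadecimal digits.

2F34

One's-complement addition (fold any carry out of bit 15 back into bit 0):
  0x2BA8 + 0x9280 = 0x0BE28
  0xBE28 + 0xD98F = 0x197B7 → wrap carry → 0x97B8
  0x97B8 + 0x5EB5 = 0x0F66D
  0xF66D + 0x3953 = 0x12FC0 → wrap carry → 0x2FC1
  0x2FC1 + 0xA10A = 0x0D0CB
One's-complement sum = 0xD0CB.
Checksum = ~0xD0CB & 0xFFFF = 0x2F34.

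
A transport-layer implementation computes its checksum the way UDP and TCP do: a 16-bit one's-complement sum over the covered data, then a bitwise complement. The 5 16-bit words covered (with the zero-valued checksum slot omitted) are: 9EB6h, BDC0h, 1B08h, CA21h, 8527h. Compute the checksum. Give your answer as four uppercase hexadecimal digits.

3937

One's-complement addition (fold any carry out of bit 15 back into bit 0):
  0x9EB6 + 0xBDC0 = 0x15C76 → wrap carry → 0x5C77
  0x5C77 + 0x1B08 = 0x0777F
  0x777F + 0xCA21 = 0x141A0 → wrap carry → 0x41A1
  0x41A1 + 0x8527 = 0x0C6C8
One's-complement sum = 0xC6C8.
Checksum = ~0xC6C8 & 0xFFFF = 0x3937.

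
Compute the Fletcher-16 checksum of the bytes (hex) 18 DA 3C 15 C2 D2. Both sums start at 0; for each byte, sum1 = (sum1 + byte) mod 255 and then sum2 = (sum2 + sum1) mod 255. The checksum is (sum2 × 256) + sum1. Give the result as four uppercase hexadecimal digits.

Running sums (mod 255):
  after byte 0 (18): sum1=24, sum2=24
  after byte 1 (DA): sum1=242, sum2=11
  after byte 2 (3C): sum1=47, sum2=58
  after byte 3 (15): sum1=68, sum2=126
  after byte 4 (C2): sum1=7, sum2=133
  after byte 5 (D2): sum1=217, sum2=95
Checksum = sum2·256 + sum1 = 95·256 + 217 = 24537 = 0x5FD9.

5FD9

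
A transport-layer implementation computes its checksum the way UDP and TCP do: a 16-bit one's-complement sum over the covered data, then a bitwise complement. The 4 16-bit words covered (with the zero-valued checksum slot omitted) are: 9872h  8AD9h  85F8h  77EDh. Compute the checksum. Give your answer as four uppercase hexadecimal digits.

DECD

One's-complement addition (fold any carry out of bit 15 back into bit 0):
  0x9872 + 0x8AD9 = 0x1234B → wrap carry → 0x234C
  0x234C + 0x85F8 = 0x0A944
  0xA944 + 0x77ED = 0x12131 → wrap carry → 0x2132
One's-complement sum = 0x2132.
Checksum = ~0x2132 & 0xFFFF = 0xDECD.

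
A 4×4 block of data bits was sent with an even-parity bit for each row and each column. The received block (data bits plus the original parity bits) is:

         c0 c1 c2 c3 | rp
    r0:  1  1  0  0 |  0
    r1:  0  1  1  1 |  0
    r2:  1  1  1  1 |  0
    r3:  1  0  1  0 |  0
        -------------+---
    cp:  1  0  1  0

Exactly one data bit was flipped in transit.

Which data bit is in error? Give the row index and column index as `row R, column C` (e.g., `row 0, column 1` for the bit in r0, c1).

Recompute each row's even parity and compare to rp:
  r0: data parity 0, sent rp 0 → ok
  r1: data parity 1, sent rp 0 → mismatch
  r2: data parity 0, sent rp 0 → ok
  r3: data parity 0, sent rp 0 → ok
Recompute each column's even parity and compare to cp:
  c0: data parity 1, sent cp 1 → ok
  c1: data parity 1, sent cp 0 → mismatch
  c2: data parity 1, sent cp 1 → ok
  c3: data parity 0, sent cp 0 → ok
Exactly one row (r1) and one column (c1) fail → the flipped bit is at their intersection.

row 1, column 1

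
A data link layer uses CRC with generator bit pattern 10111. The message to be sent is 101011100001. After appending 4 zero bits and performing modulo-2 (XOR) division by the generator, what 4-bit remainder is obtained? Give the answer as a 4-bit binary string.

0101

Append 4 zeros: 1010111000010000. Divide by 10111 (XOR where the leading bit is 1):
  pos 0: 10101 XOR 10111 = 00010
  pos 3: 10110 XOR 10111 = 00001
  pos 7: 10001 XOR 10111 = 00110
  pos 9: 11000 XOR 10111 = 01111
  pos 10: 11110 XOR 10111 = 01001
  pos 11: 10010 XOR 10111 = 00101
Remainder (last 4 bits) = 0101. This is the CRC / FCS.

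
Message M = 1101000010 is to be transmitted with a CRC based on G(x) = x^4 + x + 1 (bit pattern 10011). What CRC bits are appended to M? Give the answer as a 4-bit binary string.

Append 4 zeros: 11010000100000. Divide by 10011 (XOR where the leading bit is 1):
  pos 0: 11010 XOR 10011 = 01001
  pos 1: 10010 XOR 10011 = 00001
  pos 5: 10010 XOR 10011 = 00001
  pos 9: 10000 XOR 10011 = 00011
Remainder (last 4 bits) = 0011. This is the CRC / FCS.

0011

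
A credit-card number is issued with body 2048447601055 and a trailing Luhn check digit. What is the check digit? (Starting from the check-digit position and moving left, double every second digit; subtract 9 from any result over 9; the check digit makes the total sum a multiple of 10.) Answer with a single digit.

0

Partial digits right→left: 5 5 0 1 0 6 7 4 4 8 4 0 2
Double every second digit counting from the check-digit position (so the 1st, 3rd, 5th, ... of the partial from the right).
  doubled (with −9 where >9): 1 0 0 5 8 8 4 → sum 26
  kept as-is: 5 1 6 4 8 0 → sum 24
Total = 26 + 24 = 50.
Check digit = (10 − (50 mod 10)) mod 10 = 0.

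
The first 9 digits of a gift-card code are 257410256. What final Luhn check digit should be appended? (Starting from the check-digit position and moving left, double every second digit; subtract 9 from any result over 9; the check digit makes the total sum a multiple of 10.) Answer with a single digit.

Partial digits right→left: 6 5 2 0 1 4 7 5 2
Double every second digit counting from the check-digit position (so the 1st, 3rd, 5th, ... of the partial from the right).
  doubled (with −9 where >9): 3 4 2 5 4 → sum 18
  kept as-is: 5 0 4 5 → sum 14
Total = 18 + 14 = 32.
Check digit = (10 − (32 mod 10)) mod 10 = 8.

8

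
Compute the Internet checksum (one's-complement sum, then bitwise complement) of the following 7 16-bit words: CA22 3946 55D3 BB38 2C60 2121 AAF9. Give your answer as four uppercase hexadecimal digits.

F30F

One's-complement addition (fold any carry out of bit 15 back into bit 0):
  0xCA22 + 0x3946 = 0x10368 → wrap carry → 0x0369
  0x0369 + 0x55D3 = 0x0593C
  0x593C + 0xBB38 = 0x11474 → wrap carry → 0x1475
  0x1475 + 0x2C60 = 0x040D5
  0x40D5 + 0x2121 = 0x061F6
  0x61F6 + 0xAAF9 = 0x10CEF → wrap carry → 0x0CF0
One's-complement sum = 0x0CF0.
Checksum = ~0x0CF0 & 0xFFFF = 0xF30F.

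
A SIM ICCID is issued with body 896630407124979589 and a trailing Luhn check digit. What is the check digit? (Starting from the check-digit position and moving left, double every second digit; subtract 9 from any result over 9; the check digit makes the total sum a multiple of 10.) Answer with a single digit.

7

Partial digits right→left: 9 8 5 9 7 9 4 2 1 7 0 4 0 3 6 6 9 8
Double every second digit counting from the check-digit position (so the 1st, 3rd, 5th, ... of the partial from the right).
  doubled (with −9 where >9): 9 1 5 8 2 0 0 3 9 → sum 37
  kept as-is: 8 9 9 2 7 4 3 6 8 → sum 56
Total = 37 + 56 = 93.
Check digit = (10 − (93 mod 10)) mod 10 = 7.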